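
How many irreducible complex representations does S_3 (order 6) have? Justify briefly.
3

Reasoning: The number of irreducible complex representations of a finite group equals its number of conjugacy classes. Conjugacy classes in S_3 correspond to cycle types, i.e. partitions of 3; there are p(3) = 3 of them, so S_3 (order 6) has exactly 3 irreducible complex representations.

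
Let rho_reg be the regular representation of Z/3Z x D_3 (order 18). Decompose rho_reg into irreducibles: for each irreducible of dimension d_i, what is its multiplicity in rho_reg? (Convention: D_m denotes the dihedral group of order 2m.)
Each irreducible V_i of dimension d_i appears with multiplicity d_i, i.e. rho_reg = (direct sum over all irreducibles V_i) d_i V_i. The irreducible dimensions for Z/3Z x D_3 are 1, 1, 1, 1, 1, 1, 2, 2, 2: 6 irreducibles of dimension 1, each with multiplicity 1; 3 irreducibles of dimension 2, each with multiplicity 2. Total dimension 6*1*1 + 3*2*2 = 18 = |G|.

Argument: General theorem: in the regular representation of a finite group G, each irreducible appears with multiplicity equal to its dimension. Check: dim(rho_reg) = sum d_i^2 = 1 + 1 + 1 + 1 + 1 + 1 + 4 + 4 + 4 = 18 = |G|.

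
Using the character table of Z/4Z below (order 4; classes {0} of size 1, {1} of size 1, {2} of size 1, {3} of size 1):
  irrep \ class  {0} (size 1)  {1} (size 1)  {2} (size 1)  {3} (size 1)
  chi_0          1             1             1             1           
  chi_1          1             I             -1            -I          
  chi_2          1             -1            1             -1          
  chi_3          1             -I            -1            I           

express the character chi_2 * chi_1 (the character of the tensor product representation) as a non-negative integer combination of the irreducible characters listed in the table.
chi_2 tensor chi_1 = chi_3 (all other irreducibles have multiplicity 0).

Argument: The character of a tensor product is the pointwise product (chi_2 * chi_1)(C) = chi_2(C) * chi_1(C):
  {0}: (1)*(1), {1}: (-1)*(I), {2}: (1)*(-1), {3}: (-1)*(-I)
so (chi_2 * chi_1) takes values
  {0} -> 1, {1} -> -I, {2} -> -1, {3} -> I.
Now take the inner product of this character with each irreducible chi from the table, <chi_2*chi_1, chi> = (1/4) sum_C |C| (chi_2*chi_1)(C) conj(chi(C)):
  <chi_2*chi_1, chi_0> = (1/4)[1*(1)*conj(1) + 1*(-I)*conj(1) + 1*(-1)*conj(1) + 1*(I)*conj(1)]
      = (1/4)[(1) + (-I) + (-1) + (I)] = 0/4 = 0
  <chi_2*chi_1, chi_1> = (1/4)[1*(1)*conj(1) + 1*(-I)*conj(I) + 1*(-1)*conj(-1) + 1*(I)*conj(-I)]
      = (1/4)[(1) + (-1) + (1) + (-1)] = 0/4 = 0
  <chi_2*chi_1, chi_2> = (1/4)[1*(1)*conj(1) + 1*(-I)*conj(-1) + 1*(-1)*conj(1) + 1*(I)*conj(-1)]
      = (1/4)[(1) + (I) + (-1) + (-I)] = 0/4 = 0
  <chi_2*chi_1, chi_3> = (1/4)[1*(1)*conj(1) + 1*(-I)*conj(-I) + 1*(-1)*conj(-1) + 1*(I)*conj(I)]
      = (1/4)[(1) + (1) + (1) + (1)] = 4/4 = 1
(Exp terms are combined using exp(i*s)*conj(exp(i*t)) = exp(i*(s-t)), and sums of them are collapsed using the identity that for every m > 1 the m distinct m-th roots of unity sum to 0, e.g. 1 + exp(2*I*pi/3) + exp(-2*I*pi/3) = 0.)
Hence the multiplicities are chi_3: 1. Dimension check: dim(chi_2)*dim(chi_1) = 1*1 = 1 and sum (mult * dim) = 1*1 = 1.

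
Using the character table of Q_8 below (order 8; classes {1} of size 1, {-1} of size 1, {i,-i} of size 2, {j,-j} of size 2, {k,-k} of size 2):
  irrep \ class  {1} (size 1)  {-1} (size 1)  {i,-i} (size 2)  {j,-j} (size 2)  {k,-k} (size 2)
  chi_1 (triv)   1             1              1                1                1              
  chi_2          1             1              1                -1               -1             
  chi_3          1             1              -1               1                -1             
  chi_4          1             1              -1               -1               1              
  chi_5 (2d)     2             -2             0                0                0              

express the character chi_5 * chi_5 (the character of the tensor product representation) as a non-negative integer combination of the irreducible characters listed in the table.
chi_5 tensor chi_5 = chi_1 + chi_2 + chi_3 + chi_4 (all other irreducibles have multiplicity 0).

Proof sketch: The character of a tensor product is the pointwise product (chi_5 * chi_5)(C) = chi_5(C) * chi_5(C):
  {1}: (2)*(2), {-1}: (-2)*(-2), {i,-i}: (0)*(0), {j,-j}: (0)*(0), {k,-k}: (0)*(0)
so (chi_5 * chi_5) takes values
  {1} -> 4, {-1} -> 4, {i,-i} -> 0, {j,-j} -> 0, {k,-k} -> 0.
Now take the inner product of this character with each irreducible chi from the table, <chi_5*chi_5, chi> = (1/8) sum_C |C| (chi_5*chi_5)(C) conj(chi(C)):
  <chi_5*chi_5, chi_1> = (1/8)[1*(4)*conj(1) + 1*(4)*conj(1) + 2*(0)*conj(1) + 2*(0)*conj(1) + 2*(0)*conj(1)]
      = (1/8)[(4) + (4) + (0) + (0) + (0)] = 8/8 = 1
  <chi_5*chi_5, chi_2> = (1/8)[1*(4)*conj(1) + 1*(4)*conj(1) + 2*(0)*conj(1) + 2*(0)*conj(-1) + 2*(0)*conj(-1)]
      = (1/8)[(4) + (4) + (0) + (0) + (0)] = 8/8 = 1
  <chi_5*chi_5, chi_3> = (1/8)[1*(4)*conj(1) + 1*(4)*conj(1) + 2*(0)*conj(-1) + 2*(0)*conj(1) + 2*(0)*conj(-1)]
      = (1/8)[(4) + (4) + (0) + (0) + (0)] = 8/8 = 1
  <chi_5*chi_5, chi_4> = (1/8)[1*(4)*conj(1) + 1*(4)*conj(1) + 2*(0)*conj(-1) + 2*(0)*conj(-1) + 2*(0)*conj(1)]
      = (1/8)[(4) + (4) + (0) + (0) + (0)] = 8/8 = 1
  <chi_5*chi_5, chi_5> = (1/8)[1*(4)*conj(2) + 1*(4)*conj(-2) + 2*(0)*conj(0) + 2*(0)*conj(0) + 2*(0)*conj(0)]
      = (1/8)[(8) + (-8) + (0) + (0) + (0)] = 0/8 = 0
Hence the multiplicities are chi_1: 1, chi_2: 1, chi_3: 1, chi_4: 1. Dimension check: dim(chi_5)*dim(chi_5) = 2*2 = 4 and sum (mult * dim) = 1*1 + 1*1 + 1*1 + 1*1 = 4.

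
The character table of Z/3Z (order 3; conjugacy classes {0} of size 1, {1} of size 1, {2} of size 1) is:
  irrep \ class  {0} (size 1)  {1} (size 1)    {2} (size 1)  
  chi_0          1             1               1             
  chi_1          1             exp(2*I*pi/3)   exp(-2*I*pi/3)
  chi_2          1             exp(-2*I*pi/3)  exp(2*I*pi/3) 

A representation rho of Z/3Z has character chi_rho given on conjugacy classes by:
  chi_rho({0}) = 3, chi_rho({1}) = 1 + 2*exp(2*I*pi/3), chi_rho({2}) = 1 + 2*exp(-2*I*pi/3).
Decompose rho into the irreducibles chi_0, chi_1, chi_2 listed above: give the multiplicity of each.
Multiplicities: chi_0: 1, chi_1: 2, chi_2: 0.

Proof sketch: Use <chi_rho, chi> = (1/|G|) sum_C |C| * chi_rho(C) * conj(chi(C)) with |G| = 3 for each irreducible chi in the table:
  <chi_rho, chi_0> = (1/3)[1*(3)*conj(1) + 1*(1 + 2*exp(2*I*pi/3))*conj(1) + 1*(1 + 2*exp(-2*I*pi/3))*conj(1)]
      = (1/3)[(3) + (1 + 2*exp(2*I*pi/3)) + (1 + 2*exp(-2*I*pi/3))] = 3/3 = 1
  <chi_rho, chi_1> = (1/3)[1*(3)*conj(1) + 1*(1 + 2*exp(2*I*pi/3))*conj(exp(2*I*pi/3)) + 1*(1 + 2*exp(-2*I*pi/3))*conj(exp(-2*I*pi/3))]
      = (1/3)[(3) + (2 + exp(-2*I*pi/3)) + (2 + exp(2*I*pi/3))] = 6/3 = 2
  <chi_rho, chi_2> = (1/3)[1*(3)*conj(1) + 1*(1 + 2*exp(2*I*pi/3))*conj(exp(-2*I*pi/3)) + 1*(1 + 2*exp(-2*I*pi/3))*conj(exp(2*I*pi/3))]
      = (1/3)[(3) + (2*exp(-2*I*pi/3) + exp(2*I*pi/3)) + (exp(-2*I*pi/3) + 2*exp(2*I*pi/3))] = 0/3 = 0
(Exp terms are combined using exp(i*s)*conj(exp(i*t)) = exp(i*(s-t)), and sums of them are collapsed using the identity that for every m > 1 the m distinct m-th roots of unity sum to 0, e.g. 1 + exp(2*I*pi/3) + exp(-2*I*pi/3) = 0.)
Dimension check: dim(rho) = sum (mult * dim) = 1*1 + 2*1 + 0*1 = 3 = chi_rho(e) = 3.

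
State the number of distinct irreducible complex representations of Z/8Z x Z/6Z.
48

Why: The number of irreducible complex representations of a finite group equals its number of conjugacy classes. Z/8Z x Z/6Z is abelian of order 48, so every element is its own conjugacy class: 48 classes, so Z/8Z x Z/6Z (order 48) has exactly 48 irreducible complex representations.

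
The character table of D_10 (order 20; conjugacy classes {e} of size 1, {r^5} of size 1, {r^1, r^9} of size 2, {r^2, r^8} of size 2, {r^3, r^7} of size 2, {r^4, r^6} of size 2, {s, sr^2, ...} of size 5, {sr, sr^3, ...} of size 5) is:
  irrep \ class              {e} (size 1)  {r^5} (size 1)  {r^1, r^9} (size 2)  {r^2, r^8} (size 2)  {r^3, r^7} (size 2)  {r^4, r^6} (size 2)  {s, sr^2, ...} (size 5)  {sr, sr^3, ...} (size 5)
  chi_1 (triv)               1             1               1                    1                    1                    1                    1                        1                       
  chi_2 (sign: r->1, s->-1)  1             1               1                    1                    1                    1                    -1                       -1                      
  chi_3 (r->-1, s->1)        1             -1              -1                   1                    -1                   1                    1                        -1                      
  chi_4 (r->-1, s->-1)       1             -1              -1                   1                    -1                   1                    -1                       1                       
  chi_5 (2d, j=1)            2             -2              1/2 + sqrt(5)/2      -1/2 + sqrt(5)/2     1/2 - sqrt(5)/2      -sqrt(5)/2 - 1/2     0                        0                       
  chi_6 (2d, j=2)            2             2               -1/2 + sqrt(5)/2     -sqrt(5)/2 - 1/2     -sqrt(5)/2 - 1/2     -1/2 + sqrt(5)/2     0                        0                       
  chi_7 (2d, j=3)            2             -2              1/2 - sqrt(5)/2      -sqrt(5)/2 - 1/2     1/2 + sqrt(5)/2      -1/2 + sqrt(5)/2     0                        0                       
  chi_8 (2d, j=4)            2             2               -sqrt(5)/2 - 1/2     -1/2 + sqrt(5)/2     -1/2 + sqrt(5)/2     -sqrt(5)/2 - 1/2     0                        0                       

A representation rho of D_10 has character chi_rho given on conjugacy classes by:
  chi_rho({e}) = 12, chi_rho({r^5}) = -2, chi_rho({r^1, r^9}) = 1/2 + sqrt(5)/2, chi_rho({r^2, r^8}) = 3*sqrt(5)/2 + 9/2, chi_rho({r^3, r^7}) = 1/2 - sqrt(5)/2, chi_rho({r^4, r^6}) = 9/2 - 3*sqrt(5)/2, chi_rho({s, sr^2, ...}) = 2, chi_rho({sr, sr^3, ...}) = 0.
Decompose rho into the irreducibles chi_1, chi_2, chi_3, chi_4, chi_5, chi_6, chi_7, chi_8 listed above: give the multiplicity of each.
Multiplicities: chi_1: 2, chi_2: 1, chi_3: 2, chi_4: 1, chi_5: 2, chi_6: 0, chi_7: 0, chi_8: 1.

Reasoning: Use <chi_rho, chi> = (1/|G|) sum_C |C| * chi_rho(C) * conj(chi(C)) with |G| = 20 for each irreducible chi in the table:
  <chi_rho, chi_1> = (1/20)[1*(12)*conj(1) + 1*(-2)*conj(1) + 2*(1/2 + sqrt(5)/2)*conj(1) + 2*(3*sqrt(5)/2 + 9/2)*conj(1) + 2*(1/2 - sqrt(5)/2)*conj(1) + 2*(9/2 - 3*sqrt(5)/2)*conj(1) + 5*(2)*conj(1) + 5*(0)*conj(1)]
      = (1/20)[(12) + (-2) + (1 + sqrt(5)) + (3*sqrt(5) + 9) + (1 - sqrt(5)) + (9 - 3*sqrt(5)) + (10) + (0)] = 40/20 = 2
  <chi_rho, chi_2> = (1/20)[1*(12)*conj(1) + 1*(-2)*conj(1) + 2*(1/2 + sqrt(5)/2)*conj(1) + 2*(3*sqrt(5)/2 + 9/2)*conj(1) + 2*(1/2 - sqrt(5)/2)*conj(1) + 2*(9/2 - 3*sqrt(5)/2)*conj(1) + 5*(2)*conj(-1) + 5*(0)*conj(-1)]
      = (1/20)[(12) + (-2) + (1 + sqrt(5)) + (3*sqrt(5) + 9) + (1 - sqrt(5)) + (9 - 3*sqrt(5)) + (-10) + (0)] = 20/20 = 1
  <chi_rho, chi_3> = (1/20)[1*(12)*conj(1) + 1*(-2)*conj(-1) + 2*(1/2 + sqrt(5)/2)*conj(-1) + 2*(3*sqrt(5)/2 + 9/2)*conj(1) + 2*(1/2 - sqrt(5)/2)*conj(-1) + 2*(9/2 - 3*sqrt(5)/2)*conj(1) + 5*(2)*conj(1) + 5*(0)*conj(-1)]
      = (1/20)[(12) + (2) + (-sqrt(5) - 1) + (3*sqrt(5) + 9) + (-1 + sqrt(5)) + (9 - 3*sqrt(5)) + (10) + (0)] = 40/20 = 2
  <chi_rho, chi_4> = (1/20)[1*(12)*conj(1) + 1*(-2)*conj(-1) + 2*(1/2 + sqrt(5)/2)*conj(-1) + 2*(3*sqrt(5)/2 + 9/2)*conj(1) + 2*(1/2 - sqrt(5)/2)*conj(-1) + 2*(9/2 - 3*sqrt(5)/2)*conj(1) + 5*(2)*conj(-1) + 5*(0)*conj(1)]
      = (1/20)[(12) + (2) + (-sqrt(5) - 1) + (3*sqrt(5) + 9) + (-1 + sqrt(5)) + (9 - 3*sqrt(5)) + (-10) + (0)] = 20/20 = 1
  <chi_rho, chi_5> = (1/20)[1*(12)*conj(2) + 1*(-2)*conj(-2) + 2*(1/2 + sqrt(5)/2)*conj(1/2 + sqrt(5)/2) + 2*(3*sqrt(5)/2 + 9/2)*conj(-1/2 + sqrt(5)/2) + 2*(1/2 - sqrt(5)/2)*conj(1/2 - sqrt(5)/2) + 2*(9/2 - 3*sqrt(5)/2)*conj(-sqrt(5)/2 - 1/2) + 5*(2)*conj(0) + 5*(0)*conj(0)]
      = (1/20)[(24) + (4) + (sqrt(5) + 3) + (3 + 3*sqrt(5)) + (3 - sqrt(5)) + (3 - 3*sqrt(5)) + (0) + (0)] = 40/20 = 2
  <chi_rho, chi_6> = (1/20)[1*(12)*conj(2) + 1*(-2)*conj(2) + 2*(1/2 + sqrt(5)/2)*conj(-1/2 + sqrt(5)/2) + 2*(3*sqrt(5)/2 + 9/2)*conj(-sqrt(5)/2 - 1/2) + 2*(1/2 - sqrt(5)/2)*conj(-sqrt(5)/2 - 1/2) + 2*(9/2 - 3*sqrt(5)/2)*conj(-1/2 + sqrt(5)/2) + 5*(2)*conj(0) + 5*(0)*conj(0)]
      = (1/20)[(24) + (-4) + (2) + (-6*sqrt(5) - 12) + (2) + (-12 + 6*sqrt(5)) + (0) + (0)] = 0/20 = 0
  <chi_rho, chi_7> = (1/20)[1*(12)*conj(2) + 1*(-2)*conj(-2) + 2*(1/2 + sqrt(5)/2)*conj(1/2 - sqrt(5)/2) + 2*(3*sqrt(5)/2 + 9/2)*conj(-sqrt(5)/2 - 1/2) + 2*(1/2 - sqrt(5)/2)*conj(1/2 + sqrt(5)/2) + 2*(9/2 - 3*sqrt(5)/2)*conj(-1/2 + sqrt(5)/2) + 5*(2)*conj(0) + 5*(0)*conj(0)]
      = (1/20)[(24) + (4) + (-2) + (-6*sqrt(5) - 12) + (-2) + (-12 + 6*sqrt(5)) + (0) + (0)] = 0/20 = 0
  <chi_rho, chi_8> = (1/20)[1*(12)*conj(2) + 1*(-2)*conj(2) + 2*(1/2 + sqrt(5)/2)*conj(-sqrt(5)/2 - 1/2) + 2*(3*sqrt(5)/2 + 9/2)*conj(-1/2 + sqrt(5)/2) + 2*(1/2 - sqrt(5)/2)*conj(-1/2 + sqrt(5)/2) + 2*(9/2 - 3*sqrt(5)/2)*conj(-sqrt(5)/2 - 1/2) + 5*(2)*conj(0) + 5*(0)*conj(0)]
      = (1/20)[(24) + (-4) + (-3 - sqrt(5)) + (3 + 3*sqrt(5)) + (-3 + sqrt(5)) + (3 - 3*sqrt(5)) + (0) + (0)] = 20/20 = 1
Dimension check: dim(rho) = sum (mult * dim) = 2*1 + 1*1 + 2*1 + 1*1 + 2*2 + 0*2 + 0*2 + 1*2 = 12 = chi_rho(e) = 12.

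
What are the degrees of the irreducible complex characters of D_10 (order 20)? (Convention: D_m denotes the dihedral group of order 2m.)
Dimensions: 1, 1, 1, 1, 2, 2, 2, 2

Why: There are 8 irreducibles (= number of conjugacy classes). Their dimensions d_i satisfy sum d_i^2 = |G| = 20: 1 + 1 + 1 + 1 + 4 + 4 + 4 + 4 = 20.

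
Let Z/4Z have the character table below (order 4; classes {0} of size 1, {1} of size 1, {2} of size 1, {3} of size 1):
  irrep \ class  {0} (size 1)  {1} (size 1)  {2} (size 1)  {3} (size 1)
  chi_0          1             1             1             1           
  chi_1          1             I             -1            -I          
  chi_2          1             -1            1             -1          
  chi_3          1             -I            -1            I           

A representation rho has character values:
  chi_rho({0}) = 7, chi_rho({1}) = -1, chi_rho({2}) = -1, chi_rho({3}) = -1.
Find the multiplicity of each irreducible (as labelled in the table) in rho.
Multiplicities: chi_0: 1, chi_1: 2, chi_2: 2, chi_3: 2.

Reasoning: Use <chi_rho, chi> = (1/|G|) sum_C |C| * chi_rho(C) * conj(chi(C)) with |G| = 4 for each irreducible chi in the table:
  <chi_rho, chi_0> = (1/4)[1*(7)*conj(1) + 1*(-1)*conj(1) + 1*(-1)*conj(1) + 1*(-1)*conj(1)]
      = (1/4)[(7) + (-1) + (-1) + (-1)] = 4/4 = 1
  <chi_rho, chi_1> = (1/4)[1*(7)*conj(1) + 1*(-1)*conj(I) + 1*(-1)*conj(-1) + 1*(-1)*conj(-I)]
      = (1/4)[(7) + (I) + (1) + (-I)] = 8/4 = 2
  <chi_rho, chi_2> = (1/4)[1*(7)*conj(1) + 1*(-1)*conj(-1) + 1*(-1)*conj(1) + 1*(-1)*conj(-1)]
      = (1/4)[(7) + (1) + (-1) + (1)] = 8/4 = 2
  <chi_rho, chi_3> = (1/4)[1*(7)*conj(1) + 1*(-1)*conj(-I) + 1*(-1)*conj(-1) + 1*(-1)*conj(I)]
      = (1/4)[(7) + (-I) + (1) + (I)] = 8/4 = 2
(Exp terms are combined using exp(i*s)*conj(exp(i*t)) = exp(i*(s-t)), and sums of them are collapsed using the identity that for every m > 1 the m distinct m-th roots of unity sum to 0, e.g. 1 + exp(2*I*pi/3) + exp(-2*I*pi/3) = 0.)
Dimension check: dim(rho) = sum (mult * dim) = 1*1 + 2*1 + 2*1 + 2*1 = 7 = chi_rho(e) = 7.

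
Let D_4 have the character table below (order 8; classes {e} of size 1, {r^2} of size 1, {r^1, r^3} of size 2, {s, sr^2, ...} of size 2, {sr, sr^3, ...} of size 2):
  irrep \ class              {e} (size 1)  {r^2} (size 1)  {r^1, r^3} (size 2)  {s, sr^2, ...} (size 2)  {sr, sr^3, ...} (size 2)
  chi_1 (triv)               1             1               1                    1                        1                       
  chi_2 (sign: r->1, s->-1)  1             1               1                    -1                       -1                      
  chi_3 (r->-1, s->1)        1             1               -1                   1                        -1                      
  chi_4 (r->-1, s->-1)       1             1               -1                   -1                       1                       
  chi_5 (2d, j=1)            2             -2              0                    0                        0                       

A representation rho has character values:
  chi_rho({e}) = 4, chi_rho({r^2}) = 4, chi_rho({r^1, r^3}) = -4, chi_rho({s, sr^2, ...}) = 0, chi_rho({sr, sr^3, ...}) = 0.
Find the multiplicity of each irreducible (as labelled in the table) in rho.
Multiplicities: chi_1: 0, chi_2: 0, chi_3: 2, chi_4: 2, chi_5: 0.

Justification: Use <chi_rho, chi> = (1/|G|) sum_C |C| * chi_rho(C) * conj(chi(C)) with |G| = 8 for each irreducible chi in the table:
  <chi_rho, chi_1> = (1/8)[1*(4)*conj(1) + 1*(4)*conj(1) + 2*(-4)*conj(1) + 2*(0)*conj(1) + 2*(0)*conj(1)]
      = (1/8)[(4) + (4) + (-8) + (0) + (0)] = 0/8 = 0
  <chi_rho, chi_2> = (1/8)[1*(4)*conj(1) + 1*(4)*conj(1) + 2*(-4)*conj(1) + 2*(0)*conj(-1) + 2*(0)*conj(-1)]
      = (1/8)[(4) + (4) + (-8) + (0) + (0)] = 0/8 = 0
  <chi_rho, chi_3> = (1/8)[1*(4)*conj(1) + 1*(4)*conj(1) + 2*(-4)*conj(-1) + 2*(0)*conj(1) + 2*(0)*conj(-1)]
      = (1/8)[(4) + (4) + (8) + (0) + (0)] = 16/8 = 2
  <chi_rho, chi_4> = (1/8)[1*(4)*conj(1) + 1*(4)*conj(1) + 2*(-4)*conj(-1) + 2*(0)*conj(-1) + 2*(0)*conj(1)]
      = (1/8)[(4) + (4) + (8) + (0) + (0)] = 16/8 = 2
  <chi_rho, chi_5> = (1/8)[1*(4)*conj(2) + 1*(4)*conj(-2) + 2*(-4)*conj(0) + 2*(0)*conj(0) + 2*(0)*conj(0)]
      = (1/8)[(8) + (-8) + (0) + (0) + (0)] = 0/8 = 0
Dimension check: dim(rho) = sum (mult * dim) = 0*1 + 0*1 + 2*1 + 2*1 + 0*2 = 4 = chi_rho(e) = 4.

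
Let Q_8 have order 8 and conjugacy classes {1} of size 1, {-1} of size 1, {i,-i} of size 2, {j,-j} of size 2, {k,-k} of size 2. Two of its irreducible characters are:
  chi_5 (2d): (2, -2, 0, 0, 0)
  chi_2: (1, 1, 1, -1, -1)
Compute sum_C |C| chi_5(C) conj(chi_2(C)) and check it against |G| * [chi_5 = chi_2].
Sum = 0; so <chi_5, chi_2> = 0 (distinct irreducibles are orthogonal).

Why: Compute term by term over conjugacy classes (|C| * chi_5(C) * conj(chi_2(C))):
  1*(2)*conj(1) + 1*(-2)*conj(1) + 2*(0)*conj(1) + 2*(0)*conj(-1) + 2*(0)*conj(-1)
  = (2) + (-2) + (0) + (0) + (0)
  = 0.
Dividing by |G| = 8 gives 0/8 = 0, matching the row-orthogonality relation <chi_5, chi_2> = [chi_5 = chi_2].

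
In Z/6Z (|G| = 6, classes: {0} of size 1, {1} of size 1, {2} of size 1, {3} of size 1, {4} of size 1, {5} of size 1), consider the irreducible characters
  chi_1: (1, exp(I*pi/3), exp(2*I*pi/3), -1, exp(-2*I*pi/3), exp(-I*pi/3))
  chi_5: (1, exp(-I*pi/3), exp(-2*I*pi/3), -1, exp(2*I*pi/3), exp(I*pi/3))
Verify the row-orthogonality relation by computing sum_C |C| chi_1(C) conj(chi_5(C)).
Sum = 0; so <chi_1, chi_5> = 0 (distinct irreducibles are orthogonal).

Details: Compute term by term over conjugacy classes (|C| * chi_1(C) * conj(chi_5(C))):
  1*(1)*conj(1) + 1*(exp(I*pi/3))*conj(exp(-I*pi/3)) + 1*(exp(2*I*pi/3))*conj(exp(-2*I*pi/3)) + 1*(-1)*conj(-1) + 1*(exp(-2*I*pi/3))*conj(exp(2*I*pi/3)) + 1*(exp(-I*pi/3))*conj(exp(I*pi/3))
  = (1) + (exp(2*I*pi/3)) + (exp(-2*I*pi/3)) + (1) + (exp(2*I*pi/3)) + (exp(-2*I*pi/3))
  = 0.
(Exp terms are combined using exp(i*s)*conj(exp(i*t)) = exp(i*(s-t)), and sums of them are collapsed using the identity that for every m > 1 the m distinct m-th roots of unity sum to 0, e.g. 1 + exp(2*I*pi/3) + exp(-2*I*pi/3) = 0.)
Dividing by |G| = 6 gives 0/6 = 0, matching the row-orthogonality relation <chi_1, chi_5> = [chi_1 = chi_5].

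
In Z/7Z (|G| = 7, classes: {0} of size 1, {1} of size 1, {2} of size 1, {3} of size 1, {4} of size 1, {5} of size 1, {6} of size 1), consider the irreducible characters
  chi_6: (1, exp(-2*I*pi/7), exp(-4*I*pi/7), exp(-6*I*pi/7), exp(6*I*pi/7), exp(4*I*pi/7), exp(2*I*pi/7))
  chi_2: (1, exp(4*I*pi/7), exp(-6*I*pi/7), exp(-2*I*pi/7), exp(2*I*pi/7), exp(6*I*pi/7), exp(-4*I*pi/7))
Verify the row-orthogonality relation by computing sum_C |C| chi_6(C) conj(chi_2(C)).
Sum = 0; so <chi_6, chi_2> = 0 (distinct irreducibles are orthogonal).

Why: Compute term by term over conjugacy classes (|C| * chi_6(C) * conj(chi_2(C))):
  1*(1)*conj(1) + 1*(exp(-2*I*pi/7))*conj(exp(4*I*pi/7)) + 1*(exp(-4*I*pi/7))*conj(exp(-6*I*pi/7)) + 1*(exp(-6*I*pi/7))*conj(exp(-2*I*pi/7)) + 1*(exp(6*I*pi/7))*conj(exp(2*I*pi/7)) + 1*(exp(4*I*pi/7))*conj(exp(6*I*pi/7)) + 1*(exp(2*I*pi/7))*conj(exp(-4*I*pi/7))
  = (1) + (exp(-6*I*pi/7)) + (exp(2*I*pi/7)) + (exp(-4*I*pi/7)) + (exp(4*I*pi/7)) + (exp(-2*I*pi/7)) + (exp(6*I*pi/7))
  = 0.
(Exp terms are combined using exp(i*s)*conj(exp(i*t)) = exp(i*(s-t)), and sums of them are collapsed using the identity that for every m > 1 the m distinct m-th roots of unity sum to 0, e.g. 1 + exp(2*I*pi/3) + exp(-2*I*pi/3) = 0.)
Dividing by |G| = 7 gives 0/7 = 0, matching the row-orthogonality relation <chi_6, chi_2> = [chi_6 = chi_2].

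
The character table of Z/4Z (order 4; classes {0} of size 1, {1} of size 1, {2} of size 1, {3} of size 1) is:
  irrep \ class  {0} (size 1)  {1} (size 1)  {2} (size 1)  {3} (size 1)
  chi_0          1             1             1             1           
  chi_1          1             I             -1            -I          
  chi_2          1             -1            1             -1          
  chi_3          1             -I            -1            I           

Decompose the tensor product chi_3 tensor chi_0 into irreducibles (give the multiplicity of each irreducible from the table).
chi_3 tensor chi_0 = chi_3 (all other irreducibles have multiplicity 0).

Details: The character of a tensor product is the pointwise product (chi_3 * chi_0)(C) = chi_3(C) * chi_0(C):
  {0}: (1)*(1), {1}: (-I)*(1), {2}: (-1)*(1), {3}: (I)*(1)
so (chi_3 * chi_0) takes values
  {0} -> 1, {1} -> -I, {2} -> -1, {3} -> I.
Now take the inner product of this character with each irreducible chi from the table, <chi_3*chi_0, chi> = (1/4) sum_C |C| (chi_3*chi_0)(C) conj(chi(C)):
  <chi_3*chi_0, chi_0> = (1/4)[1*(1)*conj(1) + 1*(-I)*conj(1) + 1*(-1)*conj(1) + 1*(I)*conj(1)]
      = (1/4)[(1) + (-I) + (-1) + (I)] = 0/4 = 0
  <chi_3*chi_0, chi_1> = (1/4)[1*(1)*conj(1) + 1*(-I)*conj(I) + 1*(-1)*conj(-1) + 1*(I)*conj(-I)]
      = (1/4)[(1) + (-1) + (1) + (-1)] = 0/4 = 0
  <chi_3*chi_0, chi_2> = (1/4)[1*(1)*conj(1) + 1*(-I)*conj(-1) + 1*(-1)*conj(1) + 1*(I)*conj(-1)]
      = (1/4)[(1) + (I) + (-1) + (-I)] = 0/4 = 0
  <chi_3*chi_0, chi_3> = (1/4)[1*(1)*conj(1) + 1*(-I)*conj(-I) + 1*(-1)*conj(-1) + 1*(I)*conj(I)]
      = (1/4)[(1) + (1) + (1) + (1)] = 4/4 = 1
(Exp terms are combined using exp(i*s)*conj(exp(i*t)) = exp(i*(s-t)), and sums of them are collapsed using the identity that for every m > 1 the m distinct m-th roots of unity sum to 0, e.g. 1 + exp(2*I*pi/3) + exp(-2*I*pi/3) = 0.)
Hence the multiplicities are chi_3: 1. Dimension check: dim(chi_3)*dim(chi_0) = 1*1 = 1 and sum (mult * dim) = 1*1 = 1.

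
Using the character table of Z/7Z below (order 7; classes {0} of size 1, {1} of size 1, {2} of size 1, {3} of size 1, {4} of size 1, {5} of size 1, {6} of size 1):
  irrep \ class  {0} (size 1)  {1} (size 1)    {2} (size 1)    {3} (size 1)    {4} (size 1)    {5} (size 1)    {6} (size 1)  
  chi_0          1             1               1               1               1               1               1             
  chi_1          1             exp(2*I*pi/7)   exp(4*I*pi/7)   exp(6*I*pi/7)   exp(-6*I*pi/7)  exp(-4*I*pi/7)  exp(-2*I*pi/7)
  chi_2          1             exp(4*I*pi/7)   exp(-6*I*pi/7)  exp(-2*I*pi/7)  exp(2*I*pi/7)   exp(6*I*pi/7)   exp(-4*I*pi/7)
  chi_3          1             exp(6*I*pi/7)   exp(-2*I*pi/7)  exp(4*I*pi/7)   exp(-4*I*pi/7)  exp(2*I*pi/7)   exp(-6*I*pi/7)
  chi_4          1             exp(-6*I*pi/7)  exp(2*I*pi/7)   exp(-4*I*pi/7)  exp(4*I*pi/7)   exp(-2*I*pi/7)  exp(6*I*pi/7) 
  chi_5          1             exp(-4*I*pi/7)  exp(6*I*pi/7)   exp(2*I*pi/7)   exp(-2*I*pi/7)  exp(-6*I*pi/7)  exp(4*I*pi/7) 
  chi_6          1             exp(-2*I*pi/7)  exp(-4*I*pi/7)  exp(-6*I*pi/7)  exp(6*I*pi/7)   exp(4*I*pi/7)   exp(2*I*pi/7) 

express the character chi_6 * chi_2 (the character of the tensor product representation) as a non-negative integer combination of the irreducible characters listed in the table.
chi_6 tensor chi_2 = chi_1 (all other irreducibles have multiplicity 0).

Why: The character of a tensor product is the pointwise product (chi_6 * chi_2)(C) = chi_6(C) * chi_2(C):
  {0}: (1)*(1), {1}: (exp(-2*I*pi/7))*(exp(4*I*pi/7)), {2}: (exp(-4*I*pi/7))*(exp(-6*I*pi/7)), {3}: (exp(-6*I*pi/7))*(exp(-2*I*pi/7)), {4}: (exp(6*I*pi/7))*(exp(2*I*pi/7)), {5}: (exp(4*I*pi/7))*(exp(6*I*pi/7)), {6}: (exp(2*I*pi/7))*(exp(-4*I*pi/7))
so (chi_6 * chi_2) takes values
  {0} -> 1, {1} -> exp(2*I*pi/7), {2} -> exp(4*I*pi/7), {3} -> exp(6*I*pi/7), {4} -> exp(-6*I*pi/7), {5} -> exp(-4*I*pi/7), {6} -> exp(-2*I*pi/7).
Now take the inner product of this character with each irreducible chi from the table, <chi_6*chi_2, chi> = (1/7) sum_C |C| (chi_6*chi_2)(C) conj(chi(C)):
  <chi_6*chi_2, chi_0> = (1/7)[1*(1)*conj(1) + 1*(exp(2*I*pi/7))*conj(1) + 1*(exp(4*I*pi/7))*conj(1) + 1*(exp(6*I*pi/7))*conj(1) + 1*(exp(-6*I*pi/7))*conj(1) + 1*(exp(-4*I*pi/7))*conj(1) + 1*(exp(-2*I*pi/7))*conj(1)]
      = (1/7)[(1) + (exp(2*I*pi/7)) + (exp(4*I*pi/7)) + (exp(6*I*pi/7)) + (exp(-6*I*pi/7)) + (exp(-4*I*pi/7)) + (exp(-2*I*pi/7))] = 0/7 = 0
  <chi_6*chi_2, chi_1> = (1/7)[1*(1)*conj(1) + 1*(exp(2*I*pi/7))*conj(exp(2*I*pi/7)) + 1*(exp(4*I*pi/7))*conj(exp(4*I*pi/7)) + 1*(exp(6*I*pi/7))*conj(exp(6*I*pi/7)) + 1*(exp(-6*I*pi/7))*conj(exp(-6*I*pi/7)) + 1*(exp(-4*I*pi/7))*conj(exp(-4*I*pi/7)) + 1*(exp(-2*I*pi/7))*conj(exp(-2*I*pi/7))]
      = (1/7)[(1) + (1) + (1) + (1) + (1) + (1) + (1)] = 7/7 = 1
  <chi_6*chi_2, chi_2> = (1/7)[1*(1)*conj(1) + 1*(exp(2*I*pi/7))*conj(exp(4*I*pi/7)) + 1*(exp(4*I*pi/7))*conj(exp(-6*I*pi/7)) + 1*(exp(6*I*pi/7))*conj(exp(-2*I*pi/7)) + 1*(exp(-6*I*pi/7))*conj(exp(2*I*pi/7)) + 1*(exp(-4*I*pi/7))*conj(exp(6*I*pi/7)) + 1*(exp(-2*I*pi/7))*conj(exp(-4*I*pi/7))]
      = (1/7)[(1) + (exp(-2*I*pi/7)) + (exp(-4*I*pi/7)) + (exp(-6*I*pi/7)) + (exp(6*I*pi/7)) + (exp(4*I*pi/7)) + (exp(2*I*pi/7))] = 0/7 = 0
  <chi_6*chi_2, chi_3> = (1/7)[1*(1)*conj(1) + 1*(exp(2*I*pi/7))*conj(exp(6*I*pi/7)) + 1*(exp(4*I*pi/7))*conj(exp(-2*I*pi/7)) + 1*(exp(6*I*pi/7))*conj(exp(4*I*pi/7)) + 1*(exp(-6*I*pi/7))*conj(exp(-4*I*pi/7)) + 1*(exp(-4*I*pi/7))*conj(exp(2*I*pi/7)) + 1*(exp(-2*I*pi/7))*conj(exp(-6*I*pi/7))]
      = (1/7)[(1) + (exp(-4*I*pi/7)) + (exp(6*I*pi/7)) + (exp(2*I*pi/7)) + (exp(-2*I*pi/7)) + (exp(-6*I*pi/7)) + (exp(4*I*pi/7))] = 0/7 = 0
  <chi_6*chi_2, chi_4> = (1/7)[1*(1)*conj(1) + 1*(exp(2*I*pi/7))*conj(exp(-6*I*pi/7)) + 1*(exp(4*I*pi/7))*conj(exp(2*I*pi/7)) + 1*(exp(6*I*pi/7))*conj(exp(-4*I*pi/7)) + 1*(exp(-6*I*pi/7))*conj(exp(4*I*pi/7)) + 1*(exp(-4*I*pi/7))*conj(exp(-2*I*pi/7)) + 1*(exp(-2*I*pi/7))*conj(exp(6*I*pi/7))]
      = (1/7)[(1) + (exp(-6*I*pi/7)) + (exp(2*I*pi/7)) + (exp(-4*I*pi/7)) + (exp(4*I*pi/7)) + (exp(-2*I*pi/7)) + (exp(6*I*pi/7))] = 0/7 = 0
  <chi_6*chi_2, chi_5> = (1/7)[1*(1)*conj(1) + 1*(exp(2*I*pi/7))*conj(exp(-4*I*pi/7)) + 1*(exp(4*I*pi/7))*conj(exp(6*I*pi/7)) + 1*(exp(6*I*pi/7))*conj(exp(2*I*pi/7)) + 1*(exp(-6*I*pi/7))*conj(exp(-2*I*pi/7)) + 1*(exp(-4*I*pi/7))*conj(exp(-6*I*pi/7)) + 1*(exp(-2*I*pi/7))*conj(exp(4*I*pi/7))]
      = (1/7)[(1) + (exp(6*I*pi/7)) + (exp(-2*I*pi/7)) + (exp(4*I*pi/7)) + (exp(-4*I*pi/7)) + (exp(2*I*pi/7)) + (exp(-6*I*pi/7))] = 0/7 = 0
  <chi_6*chi_2, chi_6> = (1/7)[1*(1)*conj(1) + 1*(exp(2*I*pi/7))*conj(exp(-2*I*pi/7)) + 1*(exp(4*I*pi/7))*conj(exp(-4*I*pi/7)) + 1*(exp(6*I*pi/7))*conj(exp(-6*I*pi/7)) + 1*(exp(-6*I*pi/7))*conj(exp(6*I*pi/7)) + 1*(exp(-4*I*pi/7))*conj(exp(4*I*pi/7)) + 1*(exp(-2*I*pi/7))*conj(exp(2*I*pi/7))]
      = (1/7)[(1) + (exp(4*I*pi/7)) + (exp(-6*I*pi/7)) + (exp(-2*I*pi/7)) + (exp(2*I*pi/7)) + (exp(6*I*pi/7)) + (exp(-4*I*pi/7))] = 0/7 = 0
(Exp terms are combined using exp(i*s)*conj(exp(i*t)) = exp(i*(s-t)), and sums of them are collapsed using the identity that for every m > 1 the m distinct m-th roots of unity sum to 0, e.g. 1 + exp(2*I*pi/3) + exp(-2*I*pi/3) = 0.)
Hence the multiplicities are chi_1: 1. Dimension check: dim(chi_6)*dim(chi_2) = 1*1 = 1 and sum (mult * dim) = 1*1 = 1.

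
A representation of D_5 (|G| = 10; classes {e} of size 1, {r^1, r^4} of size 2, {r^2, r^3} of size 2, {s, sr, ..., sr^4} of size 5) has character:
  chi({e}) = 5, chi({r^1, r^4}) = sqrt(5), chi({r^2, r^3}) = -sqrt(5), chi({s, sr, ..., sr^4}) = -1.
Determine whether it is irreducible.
Not irreducible (reducible): <chi, chi> = 5 > 1.

<chi, chi> = (1/|G|) sum_C |C| * |chi(C)|^2 = (1/10)[1*|5|^2 + 2*|sqrt(5)|^2 + 2*|-sqrt(5)|^2 + 5*|-1|^2]
  = (1/10)[(25) + (10) + (10) + (5)] = 50/10 = 5.
A character is irreducible iff <chi, chi> = 1, so this representation is reducible.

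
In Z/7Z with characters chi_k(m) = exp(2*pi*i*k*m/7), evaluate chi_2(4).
chi_2(4) = zeta_7^8 = exp(2*I*pi/7)

Justification: chi_2(4) = zeta_7^(2*4) = zeta_7^8. Since zeta_7^7 = 1, this equals zeta_7^1 = exp(2*pi*i*1/7) = exp(2*I*pi/7).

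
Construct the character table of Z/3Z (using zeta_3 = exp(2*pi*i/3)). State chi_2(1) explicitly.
Character table of Z/3Z (irreps indexed chi_0,...,chi_2 with chi_k(m) = zeta_3^(k*m), zeta_3 = exp(2*pi*i/3)):
  irrep \ class  {0} (size 1)  {1} (size 1)    {2} (size 1)  
  chi_0          1             1               1             
  chi_1          1             exp(2*I*pi/3)   exp(-2*I*pi/3)
  chi_2          1             exp(-2*I*pi/3)  exp(2*I*pi/3) 

Spot check: chi_2(1) = zeta_3^(2*1) = zeta_3^2 = exp(-2*I*pi/3).

Derivation: Z/3Z is abelian, so all 3 irreducible complex representations are 1-dimensional. They are given by chi_k(m) = zeta_3^(k*m) for k = 0,...,2. Row orthogonality: sum_m chi_k(m) conj(chi_l(m)) = 3 * [k = l].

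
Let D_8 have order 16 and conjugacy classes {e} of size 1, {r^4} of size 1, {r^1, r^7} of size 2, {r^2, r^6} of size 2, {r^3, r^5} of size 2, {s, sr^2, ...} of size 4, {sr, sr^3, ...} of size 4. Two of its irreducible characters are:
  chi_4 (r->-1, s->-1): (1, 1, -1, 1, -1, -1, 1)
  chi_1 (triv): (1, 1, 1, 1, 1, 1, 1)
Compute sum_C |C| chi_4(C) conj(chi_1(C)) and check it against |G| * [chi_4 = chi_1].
Sum = 0; so <chi_4, chi_1> = 0 (distinct irreducibles are orthogonal).

Details: Compute term by term over conjugacy classes (|C| * chi_4(C) * conj(chi_1(C))):
  1*(1)*conj(1) + 1*(1)*conj(1) + 2*(-1)*conj(1) + 2*(1)*conj(1) + 2*(-1)*conj(1) + 4*(-1)*conj(1) + 4*(1)*conj(1)
  = (1) + (1) + (-2) + (2) + (-2) + (-4) + (4)
  = 0.
Dividing by |G| = 16 gives 0/16 = 0, matching the row-orthogonality relation <chi_4, chi_1> = [chi_4 = chi_1].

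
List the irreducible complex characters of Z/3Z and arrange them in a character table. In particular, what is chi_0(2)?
Character table of Z/3Z (irreps indexed chi_0,...,chi_2 with chi_k(m) = zeta_3^(k*m), zeta_3 = exp(2*pi*i/3)):
  irrep \ class  {0} (size 1)  {1} (size 1)    {2} (size 1)  
  chi_0          1             1               1             
  chi_1          1             exp(2*I*pi/3)   exp(-2*I*pi/3)
  chi_2          1             exp(-2*I*pi/3)  exp(2*I*pi/3) 

Spot check: chi_0(2) = zeta_3^(0*2) = zeta_3^0 = 1.

Derivation: Z/3Z is abelian, so all 3 irreducible complex representations are 1-dimensional. They are given by chi_k(m) = zeta_3^(k*m) for k = 0,...,2. Row orthogonality: sum_m chi_k(m) conj(chi_l(m)) = 3 * [k = l].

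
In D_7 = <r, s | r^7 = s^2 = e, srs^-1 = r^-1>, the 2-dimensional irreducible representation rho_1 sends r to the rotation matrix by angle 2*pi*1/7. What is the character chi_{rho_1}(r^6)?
chi_{rho_1}(r^6) = 2*cos(2*pi*1*6/7) = 2*cos(2*pi/7)

Justification: rho_1(r^6) is rotation by angle 2*pi*1*6/7, whose trace is 2*cos(2*pi*1*6/7) = 2*cos(2*pi/7).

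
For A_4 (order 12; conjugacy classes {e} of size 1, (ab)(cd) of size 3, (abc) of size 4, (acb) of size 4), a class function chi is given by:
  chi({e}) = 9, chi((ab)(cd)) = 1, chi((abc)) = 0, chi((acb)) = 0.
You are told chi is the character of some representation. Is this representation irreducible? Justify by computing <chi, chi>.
Not irreducible (reducible): <chi, chi> = 7 > 1.

<chi, chi> = (1/|G|) sum_C |C| * |chi(C)|^2 = (1/12)[1*|9|^2 + 3*|1|^2 + 4*|0|^2 + 4*|0|^2]
  = (1/12)[(81) + (3) + (0) + (0)] = 84/12 = 7.
(Exp terms are combined using exp(i*s)*conj(exp(i*t)) = exp(i*(s-t)), and sums of them are collapsed using the identity that for every m > 1 the m distinct m-th roots of unity sum to 0, e.g. 1 + exp(2*I*pi/3) + exp(-2*I*pi/3) = 0.)
A character is irreducible iff <chi, chi> = 1, so this representation is reducible.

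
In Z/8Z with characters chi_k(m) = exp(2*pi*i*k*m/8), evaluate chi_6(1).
chi_6(1) = zeta_8^6 = -I

Reasoning: chi_6(1) = zeta_8^(6*1) = zeta_8^6. Since zeta_8^8 = 1, this equals zeta_8^6 = exp(2*pi*i*6/8) = -I.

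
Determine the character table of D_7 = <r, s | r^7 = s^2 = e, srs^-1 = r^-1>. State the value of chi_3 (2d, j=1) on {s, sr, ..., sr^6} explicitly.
Conjugacy classes: {e} of size 1, {r^1, r^6} of size 2, {r^2, r^5} of size 2, {r^3, r^4} of size 2, {s, sr, ..., sr^6} of size 7.
Character table:
  irrep \ class              {e} (size 1)  {r^1, r^6} (size 2)  {r^2, r^5} (size 2)  {r^3, r^4} (size 2)  {s, sr, ..., sr^6} (size 7)
  chi_1 (triv)               1             1                    1                    1                    1                          
  chi_2 (sign: r->1, s->-1)  1             1                    1                    1                    -1                         
  chi_3 (2d, j=1)            2             2*cos(2*pi/7)        -2*cos(3*pi/7)       -2*cos(pi/7)         0                          
  chi_4 (2d, j=2)            2             -2*cos(3*pi/7)       -2*cos(pi/7)         2*cos(2*pi/7)        0                          
  chi_5 (2d, j=3)            2             -2*cos(pi/7)         2*cos(2*pi/7)        -2*cos(3*pi/7)       0                          

Spot check: chi_3 (2d, j=1) on {s, sr, ..., sr^6} = 0.

Working: D_7 has order 2*7 = 14 with 5 conjugacy classes, hence 5 irreducibles. Sum of squared dims 1 + 1 + 4 + 4 + 4 = 14 = |G|. Linear characters come from the abelianisation; the 2-dimensional irreps have character r^k -> 2*cos(2*pi*j*k/7), reflections -> 0.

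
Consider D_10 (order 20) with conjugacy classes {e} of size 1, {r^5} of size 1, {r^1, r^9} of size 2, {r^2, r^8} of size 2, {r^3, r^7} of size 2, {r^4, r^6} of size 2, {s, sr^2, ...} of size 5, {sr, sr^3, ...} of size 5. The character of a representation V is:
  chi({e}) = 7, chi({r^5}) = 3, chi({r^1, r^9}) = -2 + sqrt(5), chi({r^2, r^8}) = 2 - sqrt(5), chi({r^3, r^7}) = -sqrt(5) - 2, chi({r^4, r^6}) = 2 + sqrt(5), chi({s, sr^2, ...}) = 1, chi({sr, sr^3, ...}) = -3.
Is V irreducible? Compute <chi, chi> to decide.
Not irreducible (reducible): <chi, chi> = 9 > 1.

Reasoning: <chi, chi> = (1/|G|) sum_C |C| * |chi(C)|^2 = (1/20)[1*|7|^2 + 1*|3|^2 + 2*|-2 + sqrt(5)|^2 + 2*|2 - sqrt(5)|^2 + 2*|-sqrt(5) - 2|^2 + 2*|2 + sqrt(5)|^2 + 5*|1|^2 + 5*|-3|^2]
  = (1/20)[(49) + (9) + (18 - 8*sqrt(5)) + (18 - 8*sqrt(5)) + (8*sqrt(5) + 18) + (8*sqrt(5) + 18) + (5) + (45)] = 180/20 = 9.
A character is irreducible iff <chi, chi> = 1, so this representation is reducible.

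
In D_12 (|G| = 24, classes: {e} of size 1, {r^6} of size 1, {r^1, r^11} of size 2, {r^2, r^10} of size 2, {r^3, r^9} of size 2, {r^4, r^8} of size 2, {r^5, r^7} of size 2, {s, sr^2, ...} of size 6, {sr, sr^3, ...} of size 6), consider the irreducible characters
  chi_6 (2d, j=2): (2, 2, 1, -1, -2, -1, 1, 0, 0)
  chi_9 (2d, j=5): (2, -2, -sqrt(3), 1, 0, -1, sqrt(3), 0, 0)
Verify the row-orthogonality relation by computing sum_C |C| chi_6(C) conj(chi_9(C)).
Sum = 0; so <chi_6, chi_9> = 0 (distinct irreducibles are orthogonal).

Proof sketch: Compute term by term over conjugacy classes (|C| * chi_6(C) * conj(chi_9(C))):
  1*(2)*conj(2) + 1*(2)*conj(-2) + 2*(1)*conj(-sqrt(3)) + 2*(-1)*conj(1) + 2*(-2)*conj(0) + 2*(-1)*conj(-1) + 2*(1)*conj(sqrt(3)) + 6*(0)*conj(0) + 6*(0)*conj(0)
  = (4) + (-4) + (-2*sqrt(3)) + (-2) + (0) + (2) + (2*sqrt(3)) + (0) + (0)
  = 0.
Dividing by |G| = 24 gives 0/24 = 0, matching the row-orthogonality relation <chi_6, chi_9> = [chi_6 = chi_9].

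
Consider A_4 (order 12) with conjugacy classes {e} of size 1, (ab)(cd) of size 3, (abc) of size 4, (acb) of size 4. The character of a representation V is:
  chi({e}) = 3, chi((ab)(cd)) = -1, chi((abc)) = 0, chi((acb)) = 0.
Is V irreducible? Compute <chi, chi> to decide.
Irreducible: <chi, chi> = 1.

Details: <chi, chi> = (1/|G|) sum_C |C| * |chi(C)|^2 = (1/12)[1*|3|^2 + 3*|-1|^2 + 4*|0|^2 + 4*|0|^2]
  = (1/12)[(9) + (3) + (0) + (0)] = 12/12 = 1.
(Exp terms are combined using exp(i*s)*conj(exp(i*t)) = exp(i*(s-t)), and sums of them are collapsed using the identity that for every m > 1 the m distinct m-th roots of unity sum to 0, e.g. 1 + exp(2*I*pi/3) + exp(-2*I*pi/3) = 0.)
A character is irreducible iff <chi, chi> = 1, so this representation is irreducible.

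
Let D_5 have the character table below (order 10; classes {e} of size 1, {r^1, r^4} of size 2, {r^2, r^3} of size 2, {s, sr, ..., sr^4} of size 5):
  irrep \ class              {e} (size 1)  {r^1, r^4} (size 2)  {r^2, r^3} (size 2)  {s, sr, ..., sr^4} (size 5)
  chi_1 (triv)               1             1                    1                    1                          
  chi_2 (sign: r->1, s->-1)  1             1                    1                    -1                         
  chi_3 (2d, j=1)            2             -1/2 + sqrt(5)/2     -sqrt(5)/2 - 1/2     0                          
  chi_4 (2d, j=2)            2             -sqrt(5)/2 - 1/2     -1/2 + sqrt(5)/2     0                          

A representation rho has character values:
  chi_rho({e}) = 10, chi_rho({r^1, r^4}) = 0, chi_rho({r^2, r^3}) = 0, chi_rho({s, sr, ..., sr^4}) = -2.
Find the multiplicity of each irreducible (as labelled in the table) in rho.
Multiplicities: chi_1: 0, chi_2: 2, chi_3: 2, chi_4: 2.

Explanation: Use <chi_rho, chi> = (1/|G|) sum_C |C| * chi_rho(C) * conj(chi(C)) with |G| = 10 for each irreducible chi in the table:
  <chi_rho, chi_1> = (1/10)[1*(10)*conj(1) + 2*(0)*conj(1) + 2*(0)*conj(1) + 5*(-2)*conj(1)]
      = (1/10)[(10) + (0) + (0) + (-10)] = 0/10 = 0
  <chi_rho, chi_2> = (1/10)[1*(10)*conj(1) + 2*(0)*conj(1) + 2*(0)*conj(1) + 5*(-2)*conj(-1)]
      = (1/10)[(10) + (0) + (0) + (10)] = 20/10 = 2
  <chi_rho, chi_3> = (1/10)[1*(10)*conj(2) + 2*(0)*conj(-1/2 + sqrt(5)/2) + 2*(0)*conj(-sqrt(5)/2 - 1/2) + 5*(-2)*conj(0)]
      = (1/10)[(20) + (0) + (0) + (0)] = 20/10 = 2
  <chi_rho, chi_4> = (1/10)[1*(10)*conj(2) + 2*(0)*conj(-sqrt(5)/2 - 1/2) + 2*(0)*conj(-1/2 + sqrt(5)/2) + 5*(-2)*conj(0)]
      = (1/10)[(20) + (0) + (0) + (0)] = 20/10 = 2
Dimension check: dim(rho) = sum (mult * dim) = 0*1 + 2*1 + 2*2 + 2*2 = 10 = chi_rho(e) = 10.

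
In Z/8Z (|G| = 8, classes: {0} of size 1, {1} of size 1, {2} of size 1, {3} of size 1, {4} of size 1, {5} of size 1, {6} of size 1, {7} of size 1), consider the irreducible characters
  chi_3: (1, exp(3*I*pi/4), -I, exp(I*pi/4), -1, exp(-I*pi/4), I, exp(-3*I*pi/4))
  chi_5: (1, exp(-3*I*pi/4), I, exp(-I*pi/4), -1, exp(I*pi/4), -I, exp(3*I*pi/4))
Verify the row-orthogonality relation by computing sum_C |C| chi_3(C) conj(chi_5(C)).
Sum = 0; so <chi_3, chi_5> = 0 (distinct irreducibles are orthogonal).

Derivation: Compute term by term over conjugacy classes (|C| * chi_3(C) * conj(chi_5(C))):
  1*(1)*conj(1) + 1*(exp(3*I*pi/4))*conj(exp(-3*I*pi/4)) + 1*(-I)*conj(I) + 1*(exp(I*pi/4))*conj(exp(-I*pi/4)) + 1*(-1)*conj(-1) + 1*(exp(-I*pi/4))*conj(exp(I*pi/4)) + 1*(I)*conj(-I) + 1*(exp(-3*I*pi/4))*conj(exp(3*I*pi/4))
  = (1) + (-I) + (-1) + (I) + (1) + (-I) + (-1) + (I)
  = 0.
(Exp terms are combined using exp(i*s)*conj(exp(i*t)) = exp(i*(s-t)), and sums of them are collapsed using the identity that for every m > 1 the m distinct m-th roots of unity sum to 0, e.g. 1 + exp(2*I*pi/3) + exp(-2*I*pi/3) = 0.)
Dividing by |G| = 8 gives 0/8 = 0, matching the row-orthogonality relation <chi_3, chi_5> = [chi_3 = chi_5].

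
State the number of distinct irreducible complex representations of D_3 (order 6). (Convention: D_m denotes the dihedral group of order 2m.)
3

Working: The number of irreducible complex representations of a finite group equals its number of conjugacy classes. D_3 has 3 conjugacy classes ((n+3)/2 for n odd), so D_3 (order 6) has exactly 3 irreducible complex representations.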